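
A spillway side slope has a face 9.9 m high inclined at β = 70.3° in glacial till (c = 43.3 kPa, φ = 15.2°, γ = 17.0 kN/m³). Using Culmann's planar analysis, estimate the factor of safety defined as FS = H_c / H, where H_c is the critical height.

H_c = (4c/γ) · sinβ cosφ / [1 − cos(β − φ)]
    = (4·43.3/17.0) · sin70.3°·cos15.2° / [1 − cos55.1°]
    = 10.188 · 0.9085 / 0.4279 = 21.63 m
FS = H_c / H = 21.63 / 9.9 = 2.185

FS = 2.19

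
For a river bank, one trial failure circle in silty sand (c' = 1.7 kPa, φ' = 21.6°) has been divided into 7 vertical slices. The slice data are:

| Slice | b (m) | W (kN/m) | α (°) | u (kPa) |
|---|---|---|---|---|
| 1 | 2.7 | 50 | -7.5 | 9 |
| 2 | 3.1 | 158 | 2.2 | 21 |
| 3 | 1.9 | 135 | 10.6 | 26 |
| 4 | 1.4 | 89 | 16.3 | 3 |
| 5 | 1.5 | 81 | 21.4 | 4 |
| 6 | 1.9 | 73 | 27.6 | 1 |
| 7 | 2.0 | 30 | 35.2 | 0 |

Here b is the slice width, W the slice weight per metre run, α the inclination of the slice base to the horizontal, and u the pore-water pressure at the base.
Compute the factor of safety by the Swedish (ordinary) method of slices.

FS = 1.53

Ordinary method of slices: FS = Σ[c'·Δl_i + (W_i cosα_i − u_i·Δl_i)·tanφ'] / Σ W_i sinα_i, with Δl_i = b_i / cosα_i.
Slice 1: Δl = 2.7/cos(-7.5°) = 2.723 m; N'_1 = 50·cos(-7.5°) − 9·2.723 = 25.1; c'Δl = 4.63; W sinα = -6.5
Slice 2: Δl = 3.1/cos2.2° = 3.102 m; N'_2 = 158·cos2.2° − 21·3.102 = 92.7; c'Δl = 5.27; W sinα = 6.1
Slice 3: Δl = 1.9/cos10.6° = 1.933 m; N'_3 = 135·cos10.6° − 26·1.933 = 82.4; c'Δl = 3.29; W sinα = 24.8
Slice 4: Δl = 1.4/cos16.3° = 1.459 m; N'_4 = 89·cos16.3° − 3·1.459 = 81.0; c'Δl = 2.48; W sinα = 25.0
Slice 5: Δl = 1.5/cos21.4° = 1.611 m; N'_5 = 81·cos21.4° − 4·1.611 = 69.0; c'Δl = 2.74; W sinα = 29.6
Slice 6: Δl = 1.9/cos27.6° = 2.144 m; N'_6 = 73·cos27.6° − 1·2.144 = 62.5; c'Δl = 3.64; W sinα = 33.8
Slice 7: Δl = 2.0/cos35.2° = 2.448 m; N'_7 = 30·cos35.2° − 0·2.448 = 24.5; c'Δl = 4.16; W sinα = 17.3
Σc'Δl = 26.2 kN/m; ΣN' = 437.3 kN/m; ΣW sinα = 130.0 kN/m
Resisting = 26.2 + 437.3·tan21.6° = 26.2 + 173.1 = 199.4 kN/m
FS = 199.4 / 130.0 = 1.533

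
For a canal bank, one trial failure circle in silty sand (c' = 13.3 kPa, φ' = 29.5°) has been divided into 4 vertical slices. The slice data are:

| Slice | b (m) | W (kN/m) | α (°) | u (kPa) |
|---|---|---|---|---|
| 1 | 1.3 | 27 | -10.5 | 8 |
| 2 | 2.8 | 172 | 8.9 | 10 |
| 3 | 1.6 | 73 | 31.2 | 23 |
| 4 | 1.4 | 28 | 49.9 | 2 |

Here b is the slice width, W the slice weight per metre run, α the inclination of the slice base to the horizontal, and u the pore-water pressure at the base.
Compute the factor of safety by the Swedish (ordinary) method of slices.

FS = 2.68

Ordinary method of slices: FS = Σ[c'·Δl_i + (W_i cosα_i − u_i·Δl_i)·tanφ'] / Σ W_i sinα_i, with Δl_i = b_i / cosα_i.
Slice 1: Δl = 1.3/cos(-10.5°) = 1.322 m; N'_1 = 27·cos(-10.5°) − 8·1.322 = 16.0; c'Δl = 17.58; W sinα = -4.9
Slice 2: Δl = 2.8/cos8.9° = 2.834 m; N'_2 = 172·cos8.9° − 10·2.834 = 141.6; c'Δl = 37.69; W sinα = 26.6
Slice 3: Δl = 1.6/cos31.2° = 1.871 m; N'_3 = 73·cos31.2° − 23·1.871 = 19.4; c'Δl = 24.88; W sinα = 37.8
Slice 4: Δl = 1.4/cos49.9° = 2.173 m; N'_4 = 28·cos49.9° − 2·2.173 = 13.7; c'Δl = 28.91; W sinα = 21.4
Σc'Δl = 109.1 kN/m; ΣN' = 190.7 kN/m; ΣW sinα = 80.9 kN/m
Resisting = 109.1 + 190.7·tan29.5° = 109.1 + 107.9 = 216.9 kN/m
FS = 216.9 / 80.9 = 2.681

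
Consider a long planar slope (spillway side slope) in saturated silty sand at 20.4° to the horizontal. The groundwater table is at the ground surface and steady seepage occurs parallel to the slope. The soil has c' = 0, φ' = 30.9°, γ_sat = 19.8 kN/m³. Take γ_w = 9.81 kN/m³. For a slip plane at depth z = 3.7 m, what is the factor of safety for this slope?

With seepage parallel to the slope and the water table at the surface, the effective normal stress on the slip plane uses the buoyant unit weight γ' = γ_sat − γ_w while the driving shear stress uses γ_sat:
FS = [c' + γ' z cos²β tanφ'] / [γ_sat z sinβ cosβ]
(For c' = 0 this reduces to FS = (γ'/γ_sat)·tanφ'/tanβ.)
γ' = 19.8 − 9.81 = 9.99 kN/m³
Numerator = 0.0 + 9.99·3.7·cos²20.4°·tan30.9° = 0.0 + 9.99·3.7·0.8785·0.5985 = 19.434 kPa
Denominator = 19.8·3.7·sin20.4°·cos20.4° = 19.8·3.7·0.3486·0.9373 = 23.935 kPa
FS = 19.434 / 23.935 = 0.812

FS = 0.81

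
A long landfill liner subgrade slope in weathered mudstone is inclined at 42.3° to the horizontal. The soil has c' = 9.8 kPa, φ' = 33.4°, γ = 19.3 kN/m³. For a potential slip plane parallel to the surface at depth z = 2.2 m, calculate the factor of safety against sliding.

FS = 1.19

For an infinite slope with a slip plane parallel to the surface (no pore pressure): FS = [c' + γz cos²β tanφ'] / [γz sinβ cosβ].
γz = 19.3·2.2 = 42.46 kN/m²
Numerator = 9.8 + 42.46·cos²42.3°·tan33.4° = 9.8 + 42.46·0.5471·0.6594 = 25.116 kPa
Denominator = 42.46·sin42.3°·cos42.3° = 42.46·0.6730·0.7396 = 21.136 kPa
FS = 25.116 / 21.136 = 1.188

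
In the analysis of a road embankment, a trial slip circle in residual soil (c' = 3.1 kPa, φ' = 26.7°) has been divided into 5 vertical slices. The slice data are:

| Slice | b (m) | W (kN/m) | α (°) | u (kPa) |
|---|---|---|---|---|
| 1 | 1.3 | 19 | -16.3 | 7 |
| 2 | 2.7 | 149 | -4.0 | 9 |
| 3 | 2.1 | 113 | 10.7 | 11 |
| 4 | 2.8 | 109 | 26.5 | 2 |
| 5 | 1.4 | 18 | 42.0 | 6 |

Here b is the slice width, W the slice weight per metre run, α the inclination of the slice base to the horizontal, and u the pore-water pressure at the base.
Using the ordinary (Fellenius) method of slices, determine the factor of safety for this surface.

Ordinary method of slices: FS = Σ[c'·Δl_i + (W_i cosα_i − u_i·Δl_i)·tanφ'] / Σ W_i sinα_i, with Δl_i = b_i / cosα_i.
Slice 1: Δl = 1.3/cos(-16.3°) = 1.354 m; N'_1 = 19·cos(-16.3°) − 7·1.354 = 8.8; c'Δl = 4.20; W sinα = -5.3
Slice 2: Δl = 2.7/cos(-4.0°) = 2.707 m; N'_2 = 149·cos(-4.0°) − 9·2.707 = 124.3; c'Δl = 8.39; W sinα = -10.4
Slice 3: Δl = 2.1/cos10.7° = 2.137 m; N'_3 = 113·cos10.7° − 11·2.137 = 87.5; c'Δl = 6.63; W sinα = 21.0
Slice 4: Δl = 2.8/cos26.5° = 3.129 m; N'_4 = 109·cos26.5° − 2·3.129 = 91.3; c'Δl = 9.70; W sinα = 48.6
Slice 5: Δl = 1.4/cos42.0° = 1.884 m; N'_5 = 18·cos42.0° − 6·1.884 = 2.1; c'Δl = 5.84; W sinα = 12.0
Σc'Δl = 34.8 kN/m; ΣN' = 313.9 kN/m; ΣW sinα = 65.9 kN/m
Resisting = 34.8 + 313.9·tan26.7° = 34.8 + 157.9 = 192.6 kN/m
FS = 192.6 / 65.9 = 2.922

FS = 2.92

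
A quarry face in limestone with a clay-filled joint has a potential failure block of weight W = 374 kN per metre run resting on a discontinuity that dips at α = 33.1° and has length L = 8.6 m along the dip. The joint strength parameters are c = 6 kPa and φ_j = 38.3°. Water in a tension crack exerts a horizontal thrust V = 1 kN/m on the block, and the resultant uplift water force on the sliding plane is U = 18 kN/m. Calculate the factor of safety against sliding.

FS = 1.39

Resolving the block weight along and normal to the plane and applying the Mohr–Coulomb strength on the joint:
N' = W cosα − U − V sinα = 374·cos33.1° − 18 − 1·sin33.1° = 294.8 kN/m
Driving force T = W sinα + V cosα = 374·sin33.1° + 1·cos33.1° = 205.1 kN/m
Resisting force R = c·L + N'·tanφ_j = 6·8.6 + 294.8·tan38.3° = 51.6 + 232.8 = 284.4 kN/m
FS = R / T = 284.4 / 205.1 = 1.387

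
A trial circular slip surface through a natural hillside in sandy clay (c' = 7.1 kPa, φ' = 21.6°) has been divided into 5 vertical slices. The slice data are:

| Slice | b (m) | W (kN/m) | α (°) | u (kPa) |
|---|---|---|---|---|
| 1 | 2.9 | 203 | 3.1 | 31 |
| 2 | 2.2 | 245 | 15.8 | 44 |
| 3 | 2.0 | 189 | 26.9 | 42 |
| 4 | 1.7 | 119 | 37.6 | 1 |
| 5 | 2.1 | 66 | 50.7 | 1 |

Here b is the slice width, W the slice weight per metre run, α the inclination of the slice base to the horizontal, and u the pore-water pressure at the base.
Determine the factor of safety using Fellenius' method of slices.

Ordinary method of slices: FS = Σ[c'·Δl_i + (W_i cosα_i − u_i·Δl_i)·tanφ'] / Σ W_i sinα_i, with Δl_i = b_i / cosα_i.
Slice 1: Δl = 2.9/cos3.1° = 2.904 m; N'_1 = 203·cos3.1° − 31·2.904 = 112.7; c'Δl = 20.62; W sinα = 11.0
Slice 2: Δl = 2.2/cos15.8° = 2.286 m; N'_2 = 245·cos15.8° − 44·2.286 = 135.1; c'Δl = 16.23; W sinα = 66.7
Slice 3: Δl = 2.0/cos26.9° = 2.243 m; N'_3 = 189·cos26.9° − 42·2.243 = 74.4; c'Δl = 15.92; W sinα = 85.5
Slice 4: Δl = 1.7/cos37.6° = 2.146 m; N'_4 = 119·cos37.6° − 1·2.146 = 92.1; c'Δl = 15.23; W sinα = 72.6
Slice 5: Δl = 2.1/cos50.7° = 3.316 m; N'_5 = 66·cos50.7° − 1·3.316 = 38.5; c'Δl = 23.54; W sinα = 51.1
Σc'Δl = 91.6 kN/m; ΣN' = 452.8 kN/m; ΣW sinα = 286.9 kN/m
Resisting = 91.6 + 452.8·tan21.6° = 91.6 + 179.3 = 270.8 kN/m
FS = 270.8 / 286.9 = 0.944

FS = 0.94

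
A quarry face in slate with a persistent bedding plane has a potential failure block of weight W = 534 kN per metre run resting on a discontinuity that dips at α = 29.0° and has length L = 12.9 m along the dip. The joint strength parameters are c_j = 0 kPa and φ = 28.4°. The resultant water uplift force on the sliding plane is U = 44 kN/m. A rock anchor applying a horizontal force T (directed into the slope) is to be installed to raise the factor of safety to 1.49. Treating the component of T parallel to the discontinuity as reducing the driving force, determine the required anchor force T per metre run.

Resolving forces along and normal to the sliding plane, with the horizontal anchor force T adding T·sinα to the effective normal force and T·cosα acting up the plane against the driving force:
FS = [c_jL + (W cosα − U + T sinα) tanφ] / [W sinα − T cosα]
Without the anchor: N' = 423.0 kN/m, driving T_d = 258.9 kN/m, resisting R = 0·12.9 + 423.0·tan28.4° = 228.7 kN/m, FS = 0.88.
Setting FS = 1.49 and solving for T:
1.49·(258.9 − T cos29.0°) = 228.7 + T sin29.0°·tan28.4°
T·(sin29.0°·tan28.4° + 1.49·cos29.0°) = 1.49·258.9 − 228.7
T·(0.4848·0.5407 + 1.49·0.8746) = 385.7 − 228.7 = 157.0
T·1.5653 = 157.0
T = 100.3 kN/m

T = 100 kN/m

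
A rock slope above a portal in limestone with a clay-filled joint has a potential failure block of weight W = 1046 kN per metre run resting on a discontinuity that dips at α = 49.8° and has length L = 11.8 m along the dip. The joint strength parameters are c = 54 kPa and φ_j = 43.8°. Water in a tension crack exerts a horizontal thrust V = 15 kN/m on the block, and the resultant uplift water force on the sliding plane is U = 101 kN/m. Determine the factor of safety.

FS = 1.46

Resolving the block weight along and normal to the plane and applying the Mohr–Coulomb strength on the joint:
N' = W cosα − U − V sinα = 1046·cos49.8° − 101 − 15·sin49.8° = 562.7 kN/m
Driving force T = W sinα + V cosα = 1046·sin49.8° + 15·cos49.8° = 808.6 kN/m
Resisting force R = c·L + N'·tanφ_j = 54·11.8 + 562.7·tan43.8° = 637.2 + 539.6 = 1176.8 kN/m
FS = R / T = 1176.8 / 808.6 = 1.455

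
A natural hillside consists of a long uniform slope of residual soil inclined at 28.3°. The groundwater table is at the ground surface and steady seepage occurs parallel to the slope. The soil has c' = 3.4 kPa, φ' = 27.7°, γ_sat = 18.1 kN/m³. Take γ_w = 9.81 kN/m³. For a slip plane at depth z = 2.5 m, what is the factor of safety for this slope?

FS = 0.63

With seepage parallel to the slope and the water table at the surface, the effective normal stress on the slip plane uses the buoyant unit weight γ' = γ_sat − γ_w while the driving shear stress uses γ_sat:
FS = [c' + γ' z cos²β tanφ'] / [γ_sat z sinβ cosβ]
γ' = 18.1 − 9.81 = 8.29 kN/m³
Numerator = 3.4 + 8.29·2.5·cos²28.3°·tan27.7° = 3.4 + 8.29·2.5·0.7752·0.5250 = 11.835 kPa
Denominator = 18.1·2.5·sin28.3°·cos28.3° = 18.1·2.5·0.4741·0.8805 = 18.888 kPa
FS = 11.835 / 18.888 = 0.627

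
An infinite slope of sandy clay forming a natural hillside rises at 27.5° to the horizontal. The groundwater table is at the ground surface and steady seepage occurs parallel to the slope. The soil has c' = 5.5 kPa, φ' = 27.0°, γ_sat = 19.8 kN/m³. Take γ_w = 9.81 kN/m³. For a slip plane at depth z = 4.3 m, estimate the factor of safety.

With seepage parallel to the slope and the water table at the surface, the effective normal stress on the slip plane uses the buoyant unit weight γ' = γ_sat − γ_w while the driving shear stress uses γ_sat:
FS = [c' + γ' z cos²β tanφ'] / [γ_sat z sinβ cosβ]
γ' = 19.8 − 9.81 = 9.99 kN/m³
Numerator = 5.5 + 9.99·4.3·cos²27.5°·tan27.0° = 5.5 + 9.99·4.3·0.7868·0.5095 = 22.721 kPa
Denominator = 19.8·4.3·sin27.5°·cos27.5° = 19.8·4.3·0.4617·0.8870 = 34.871 kPa
FS = 22.721 / 34.871 = 0.652

FS = 0.65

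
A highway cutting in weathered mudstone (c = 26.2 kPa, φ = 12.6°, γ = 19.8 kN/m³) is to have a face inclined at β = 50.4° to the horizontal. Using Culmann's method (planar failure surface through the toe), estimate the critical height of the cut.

H_c = 18.97 m

Culmann's analysis gives the critical failure plane at α_cr = (β + φ)/2 = (50.4 + 12.6)/2 = 31.5°, and the critical height
H_c = (4c/γ) · sinβ cosφ / [1 − cos(β − φ)]
    = (4·26.2/19.8) · sin50.4°·cos12.6° / [1 − cos(37.8°)]
    = 5.293 · 0.7705·0.9759 / [1 − 0.7902]
    = 5.293 · 0.7520 / 0.2098
    = 18.97 m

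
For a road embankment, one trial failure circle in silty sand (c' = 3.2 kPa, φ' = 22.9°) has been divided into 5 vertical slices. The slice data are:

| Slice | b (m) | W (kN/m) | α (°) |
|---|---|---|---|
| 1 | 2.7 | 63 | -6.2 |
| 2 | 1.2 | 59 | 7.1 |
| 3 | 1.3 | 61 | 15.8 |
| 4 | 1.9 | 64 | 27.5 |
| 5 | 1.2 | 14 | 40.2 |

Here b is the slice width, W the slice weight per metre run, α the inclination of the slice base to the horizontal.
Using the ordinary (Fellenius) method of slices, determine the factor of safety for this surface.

Ordinary method of slices: FS = Σ[c'·Δl_i + (W_i cosα_i)·tanφ'] / Σ W_i sinα_i, with Δl_i = b_i / cosα_i.
Slice 1: Δl = 2.7/cos(-6.2°) = 2.716 m; N'_1 = 63·cos(-6.2°) = 62.6; c'Δl = 8.69; W sinα = -6.8
Slice 2: Δl = 1.2/cos7.1° = 1.209 m; N'_2 = 59·cos7.1° = 58.5; c'Δl = 3.87; W sinα = 7.3
Slice 3: Δl = 1.3/cos15.8° = 1.351 m; N'_3 = 61·cos15.8° = 58.7; c'Δl = 4.32; W sinα = 16.6
Slice 4: Δl = 1.9/cos27.5° = 2.142 m; N'_4 = 64·cos27.5° = 56.8; c'Δl = 6.85; W sinα = 29.6
Slice 5: Δl = 1.2/cos40.2° = 1.571 m; N'_5 = 14·cos40.2° = 10.7; c'Δl = 5.03; W sinα = 9.0
Σc'Δl = 28.8 kN/m; ΣN' = 247.3 kN/m; ΣW sinα = 55.7 kN/m
Resisting = 28.8 + 247.3·tan22.9° = 28.8 + 104.5 = 133.2 kN/m
FS = 133.2 / 55.7 = 2.393

FS = 2.39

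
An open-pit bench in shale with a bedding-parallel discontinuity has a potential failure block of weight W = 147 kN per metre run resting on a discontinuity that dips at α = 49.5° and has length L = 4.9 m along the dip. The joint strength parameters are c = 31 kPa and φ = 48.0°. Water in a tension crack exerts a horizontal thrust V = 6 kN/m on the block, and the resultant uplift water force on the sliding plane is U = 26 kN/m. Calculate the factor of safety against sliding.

FS = 1.94

Resolving the block weight along and normal to the plane and applying the Mohr–Coulomb strength on the joint:
N' = W cosα − U − V sinα = 147·cos49.5° − 26 − 6·sin49.5° = 64.9 kN/m
Driving force T = W sinα + V cosα = 147·sin49.5° + 6·cos49.5° = 115.7 kN/m
Resisting force R = c·L + N'·tanφ = 31·4.9 + 64.9·tan48.0° = 151.9 + 72.1 = 224.0 kN/m
FS = R / T = 224.0 / 115.7 = 1.936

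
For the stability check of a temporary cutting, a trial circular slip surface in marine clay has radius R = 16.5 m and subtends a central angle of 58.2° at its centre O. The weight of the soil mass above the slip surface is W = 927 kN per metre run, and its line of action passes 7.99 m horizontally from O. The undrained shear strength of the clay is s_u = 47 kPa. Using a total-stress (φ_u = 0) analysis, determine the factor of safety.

Taking moments about the centre O, the resisting moment is provided by the undrained shear strength acting along the arc:
Arc length L_a = R·θ = 16.5·(58.2°·π/180) = 16.5·1.0158 = 16.76 m
M_R = s_u·L_a·R = 47·16.76·16.5 = 12997.7 kN·m/m
M_D = W·d = 927·7.99 = 7406.7 kN·m/m
FS = M_R / M_D = 12997.7 / 7406.7 = 1.755

FS = 1.75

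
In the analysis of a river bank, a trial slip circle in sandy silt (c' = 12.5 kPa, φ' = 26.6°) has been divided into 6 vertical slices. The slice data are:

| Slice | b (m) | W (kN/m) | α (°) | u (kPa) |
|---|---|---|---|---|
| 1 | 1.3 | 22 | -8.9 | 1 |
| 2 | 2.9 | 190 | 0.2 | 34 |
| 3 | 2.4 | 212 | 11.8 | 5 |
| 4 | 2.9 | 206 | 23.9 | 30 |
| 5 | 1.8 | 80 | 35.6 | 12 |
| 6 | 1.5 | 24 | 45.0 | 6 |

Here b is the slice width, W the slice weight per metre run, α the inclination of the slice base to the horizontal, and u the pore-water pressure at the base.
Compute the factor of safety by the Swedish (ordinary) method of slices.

FS = 2.13

Ordinary method of slices: FS = Σ[c'·Δl_i + (W_i cosα_i − u_i·Δl_i)·tanφ'] / Σ W_i sinα_i, with Δl_i = b_i / cosα_i.
Slice 1: Δl = 1.3/cos(-8.9°) = 1.316 m; N'_1 = 22·cos(-8.9°) − 1·1.316 = 20.4; c'Δl = 16.45; W sinα = -3.4
Slice 2: Δl = 2.9/cos0.2° = 2.900 m; N'_2 = 190·cos0.2° − 34·2.900 = 91.4; c'Δl = 36.25; W sinα = 0.7
Slice 3: Δl = 2.4/cos11.8° = 2.452 m; N'_3 = 212·cos11.8° − 5·2.452 = 195.3; c'Δl = 30.65; W sinα = 43.4
Slice 4: Δl = 2.9/cos23.9° = 3.172 m; N'_4 = 206·cos23.9° − 30·3.172 = 93.2; c'Δl = 39.65; W sinα = 83.5
Slice 5: Δl = 1.8/cos35.6° = 2.214 m; N'_5 = 80·cos35.6° − 12·2.214 = 38.5; c'Δl = 27.67; W sinα = 46.6
Slice 6: Δl = 1.5/cos45.0° = 2.121 m; N'_6 = 24·cos45.0° − 6·2.121 = 4.2; c'Δl = 26.52; W sinα = 17.0
Σc'Δl = 177.2 kN/m; ΣN' = 443.0 kN/m; ΣW sinα = 187.6 kN/m
Resisting = 177.2 + 443.0·tan26.6° = 177.2 + 221.8 = 399.0 kN/m
FS = 399.0 / 187.6 = 2.127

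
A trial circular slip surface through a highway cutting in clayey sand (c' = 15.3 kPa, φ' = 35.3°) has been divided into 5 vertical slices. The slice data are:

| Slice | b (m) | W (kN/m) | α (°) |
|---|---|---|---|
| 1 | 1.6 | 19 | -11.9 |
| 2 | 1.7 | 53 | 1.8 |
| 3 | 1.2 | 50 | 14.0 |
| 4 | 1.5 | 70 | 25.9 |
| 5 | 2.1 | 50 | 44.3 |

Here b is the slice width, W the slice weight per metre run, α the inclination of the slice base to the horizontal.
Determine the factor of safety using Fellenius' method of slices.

Ordinary method of slices: FS = Σ[c'·Δl_i + (W_i cosα_i)·tanφ'] / Σ W_i sinα_i, with Δl_i = b_i / cosα_i.
Slice 1: Δl = 1.6/cos(-11.9°) = 1.635 m; N'_1 = 19·cos(-11.9°) = 18.6; c'Δl = 25.02; W sinα = -3.9
Slice 2: Δl = 1.7/cos1.8° = 1.701 m; N'_2 = 53·cos1.8° = 53.0; c'Δl = 26.02; W sinα = 1.7
Slice 3: Δl = 1.2/cos14.0° = 1.237 m; N'_3 = 50·cos14.0° = 48.5; c'Δl = 18.92; W sinα = 12.1
Slice 4: Δl = 1.5/cos25.9° = 1.667 m; N'_4 = 70·cos25.9° = 63.0; c'Δl = 25.51; W sinα = 30.6
Slice 5: Δl = 2.1/cos44.3° = 2.934 m; N'_5 = 50·cos44.3° = 35.8; c'Δl = 44.89; W sinα = 34.9
Σc'Δl = 140.4 kN/m; ΣN' = 218.8 kN/m; ΣW sinα = 75.3 kN/m
Resisting = 140.4 + 218.8·tan35.3° = 140.4 + 154.9 = 295.3 kN/m
FS = 295.3 / 75.3 = 3.920

FS = 3.92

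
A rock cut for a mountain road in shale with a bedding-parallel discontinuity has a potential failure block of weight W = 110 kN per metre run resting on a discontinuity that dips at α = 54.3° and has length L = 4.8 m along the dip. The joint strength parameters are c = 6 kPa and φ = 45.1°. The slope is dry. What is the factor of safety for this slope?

FS = 1.04

Resolving the block weight along and normal to the plane and applying the Mohr–Coulomb strength on the joint:
N' = W cosα = 110·cos54.3° = 64.2 kN/m
Driving force T = W sinα = 110·sin54.3° = 89.3 kN/m
Resisting force R = c·L + N'·tanφ = 6·4.8 + 64.2·tan45.1° = 28.8 + 64.4 = 93.2 kN/m
FS = R / T = 93.2 / 89.3 = 1.043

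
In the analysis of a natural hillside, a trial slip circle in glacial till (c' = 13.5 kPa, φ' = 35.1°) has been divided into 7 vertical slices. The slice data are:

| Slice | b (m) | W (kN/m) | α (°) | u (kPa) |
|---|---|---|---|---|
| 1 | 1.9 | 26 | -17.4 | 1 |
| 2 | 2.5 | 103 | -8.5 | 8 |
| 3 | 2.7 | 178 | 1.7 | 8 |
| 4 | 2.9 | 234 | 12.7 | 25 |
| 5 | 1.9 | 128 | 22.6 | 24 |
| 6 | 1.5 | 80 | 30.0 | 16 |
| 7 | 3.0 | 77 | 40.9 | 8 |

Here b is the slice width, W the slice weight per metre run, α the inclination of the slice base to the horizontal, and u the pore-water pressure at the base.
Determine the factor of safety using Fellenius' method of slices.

Ordinary method of slices: FS = Σ[c'·Δl_i + (W_i cosα_i − u_i·Δl_i)·tanφ'] / Σ W_i sinα_i, with Δl_i = b_i / cosα_i.
Slice 1: Δl = 1.9/cos(-17.4°) = 1.991 m; N'_1 = 26·cos(-17.4°) − 1·1.991 = 22.8; c'Δl = 26.88; W sinα = -7.8
Slice 2: Δl = 2.5/cos(-8.5°) = 2.528 m; N'_2 = 103·cos(-8.5°) − 8·2.528 = 81.6; c'Δl = 34.12; W sinα = -15.2
Slice 3: Δl = 2.7/cos1.7° = 2.701 m; N'_3 = 178·cos1.7° − 8·2.701 = 156.3; c'Δl = 36.47; W sinα = 5.3
Slice 4: Δl = 2.9/cos12.7° = 2.973 m; N'_4 = 234·cos12.7° − 25·2.973 = 154.0; c'Δl = 40.13; W sinα = 51.4
Slice 5: Δl = 1.9/cos22.6° = 2.058 m; N'_5 = 128·cos22.6° − 24·2.058 = 68.8; c'Δl = 27.78; W sinα = 49.2
Slice 6: Δl = 1.5/cos30.0° = 1.732 m; N'_6 = 80·cos30.0° − 16·1.732 = 41.6; c'Δl = 23.38; W sinα = 40.0
Slice 7: Δl = 3.0/cos40.9° = 3.969 m; N'_7 = 77·cos40.9° − 8·3.969 = 26.4; c'Δl = 53.58; W sinα = 50.4
Σc'Δl = 242.4 kN/m; ΣN' = 551.5 kN/m; ΣW sinα = 173.3 kN/m
Resisting = 242.4 + 551.5·tan35.1° = 242.4 + 387.6 = 630.0 kN/m
FS = 630.0 / 173.3 = 3.635

FS = 3.63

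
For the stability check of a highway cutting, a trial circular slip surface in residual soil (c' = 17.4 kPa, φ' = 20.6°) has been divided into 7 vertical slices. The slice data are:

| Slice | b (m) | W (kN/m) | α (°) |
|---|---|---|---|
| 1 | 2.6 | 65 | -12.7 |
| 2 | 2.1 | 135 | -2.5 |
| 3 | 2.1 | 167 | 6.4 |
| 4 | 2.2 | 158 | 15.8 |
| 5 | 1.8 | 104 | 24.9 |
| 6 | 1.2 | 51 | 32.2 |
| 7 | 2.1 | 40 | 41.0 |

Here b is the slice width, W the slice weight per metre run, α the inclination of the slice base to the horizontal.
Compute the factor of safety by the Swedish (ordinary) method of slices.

Ordinary method of slices: FS = Σ[c'·Δl_i + (W_i cosα_i)·tanφ'] / Σ W_i sinα_i, with Δl_i = b_i / cosα_i.
Slice 1: Δl = 2.6/cos(-12.7°) = 2.665 m; N'_1 = 65·cos(-12.7°) = 63.4; c'Δl = 46.37; W sinα = -14.3
Slice 2: Δl = 2.1/cos(-2.5°) = 2.102 m; N'_2 = 135·cos(-2.5°) = 134.9; c'Δl = 36.57; W sinα = -5.9
Slice 3: Δl = 2.1/cos6.4° = 2.113 m; N'_3 = 167·cos6.4° = 166.0; c'Δl = 36.77; W sinα = 18.6
Slice 4: Δl = 2.2/cos15.8° = 2.286 m; N'_4 = 158·cos15.8° = 152.0; c'Δl = 39.78; W sinα = 43.0
Slice 5: Δl = 1.8/cos24.9° = 1.984 m; N'_5 = 104·cos24.9° = 94.3; c'Δl = 34.53; W sinα = 43.8
Slice 6: Δl = 1.2/cos32.2° = 1.418 m; N'_6 = 51·cos32.2° = 43.2; c'Δl = 24.68; W sinα = 27.2
Slice 7: Δl = 2.1/cos41.0° = 2.783 m; N'_7 = 40·cos41.0° = 30.2; c'Δl = 48.42; W sinα = 26.2
Σc'Δl = 267.1 kN/m; ΣN' = 683.9 kN/m; ΣW sinα = 138.7 kN/m
Resisting = 267.1 + 683.9·tan20.6° = 267.1 + 257.1 = 524.2 kN/m
FS = 524.2 / 138.7 = 3.780

FS = 3.78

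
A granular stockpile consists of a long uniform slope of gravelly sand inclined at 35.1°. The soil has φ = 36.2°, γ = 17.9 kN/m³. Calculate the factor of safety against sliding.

For a dry cohesionless infinite slope the factor of safety is FS = tanφ / tanβ.
FS = tan36.2° / tan35.1° = 0.7319 / 0.7028 = 1.041

FS = 1.04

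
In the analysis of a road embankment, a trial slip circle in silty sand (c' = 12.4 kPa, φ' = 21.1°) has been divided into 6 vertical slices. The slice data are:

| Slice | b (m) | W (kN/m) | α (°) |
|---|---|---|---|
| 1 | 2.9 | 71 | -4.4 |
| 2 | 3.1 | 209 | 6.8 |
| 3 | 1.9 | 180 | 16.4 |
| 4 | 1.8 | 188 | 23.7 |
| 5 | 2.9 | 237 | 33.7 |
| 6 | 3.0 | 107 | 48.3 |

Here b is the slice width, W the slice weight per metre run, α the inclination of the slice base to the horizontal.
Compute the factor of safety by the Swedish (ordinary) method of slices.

FS = 1.59

Ordinary method of slices: FS = Σ[c'·Δl_i + (W_i cosα_i)·tanφ'] / Σ W_i sinα_i, with Δl_i = b_i / cosα_i.
Slice 1: Δl = 2.9/cos(-4.4°) = 2.909 m; N'_1 = 71·cos(-4.4°) = 70.8; c'Δl = 36.07; W sinα = -5.4
Slice 2: Δl = 3.1/cos6.8° = 3.122 m; N'_2 = 209·cos6.8° = 207.5; c'Δl = 38.71; W sinα = 24.7
Slice 3: Δl = 1.9/cos16.4° = 1.981 m; N'_3 = 180·cos16.4° = 172.7; c'Δl = 24.56; W sinα = 50.8
Slice 4: Δl = 1.8/cos23.7° = 1.966 m; N'_4 = 188·cos23.7° = 172.1; c'Δl = 24.38; W sinα = 75.6
Slice 5: Δl = 2.9/cos33.7° = 3.486 m; N'_5 = 237·cos33.7° = 197.2; c'Δl = 43.22; W sinα = 131.5
Slice 6: Δl = 3.0/cos48.3° = 4.510 m; N'_6 = 107·cos48.3° = 71.2; c'Δl = 55.92; W sinα = 79.9
Σc'Δl = 222.9 kN/m; ΣN' = 891.5 kN/m; ΣW sinα = 357.1 kN/m
Resisting = 222.9 + 891.5·tan21.1° = 222.9 + 344.0 = 566.9 kN/m
FS = 566.9 / 357.1 = 1.587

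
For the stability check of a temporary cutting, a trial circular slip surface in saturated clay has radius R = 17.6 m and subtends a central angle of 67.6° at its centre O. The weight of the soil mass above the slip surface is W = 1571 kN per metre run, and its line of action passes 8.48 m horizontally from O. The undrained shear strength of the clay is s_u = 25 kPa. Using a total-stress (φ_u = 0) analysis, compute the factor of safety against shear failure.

Taking moments about the centre O, the resisting moment is provided by the undrained shear strength acting along the arc:
Arc length L_a = R·θ = 17.6·(67.6°·π/180) = 17.6·1.1798 = 20.77 m
M_R = s_u·L_a·R = 25·20.77·17.6 = 9136.7 kN·m/m
M_D = W·d = 1571·8.48 = 13322.1 kN·m/m
FS = M_R / M_D = 9136.7 / 13322.1 = 0.686

FS = 0.69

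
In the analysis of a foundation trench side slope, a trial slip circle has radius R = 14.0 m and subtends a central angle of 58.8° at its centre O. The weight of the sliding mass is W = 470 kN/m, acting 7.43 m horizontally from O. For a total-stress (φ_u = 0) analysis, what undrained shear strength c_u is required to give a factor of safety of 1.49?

c_u = 25.9 kPa

FS = c_u·L_a·R / (W·d), so c_u = FS·W·d / (L_a·R).
Arc length L_a = R·θ = 14.0·(58.8°·π/180) = 14.0·1.0263 = 14.37 m
c_u = 1.49·470·7.43 / (14.37·14.0) = 5203.2 / 201.15 = 25.87 kPa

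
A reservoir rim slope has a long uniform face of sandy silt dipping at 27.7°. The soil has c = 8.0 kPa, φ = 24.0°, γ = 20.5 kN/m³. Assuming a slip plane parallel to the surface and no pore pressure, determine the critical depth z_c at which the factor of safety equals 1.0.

Setting FS = 1.00 in FS = [c + γz cos²β tanφ] / [γz sinβ cosβ] and solving for z:
z = c / [γ cosβ (FS·sinβ − cosβ·tanφ)]
  = 8.0 / [20.5·cos27.7°·(1.00·sin27.7° − cos27.7°·tan24.0°)]
  = 8.0 / [20.5·0.8854·(1.00·0.4648 − 0.8854·0.4452)]
  = 8.0 / 1.2821 = 6.240 m

z_c = 6.24 m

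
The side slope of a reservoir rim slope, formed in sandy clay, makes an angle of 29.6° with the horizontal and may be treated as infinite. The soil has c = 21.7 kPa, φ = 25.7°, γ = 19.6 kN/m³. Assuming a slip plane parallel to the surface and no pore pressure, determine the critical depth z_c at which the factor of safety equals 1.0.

z_c = 16.87 m

Setting FS = 1.00 in FS = [c + γz cos²β tanφ] / [γz sinβ cosβ] and solving for z:
z = c / [γ cosβ (FS·sinβ − cosβ·tanφ)]
  = 21.7 / [19.6·cos29.6°·(1.00·sin29.6° − cos29.6°·tan25.7°)]
  = 21.7 / [19.6·0.8695·(1.00·0.4939 − 0.8695·0.4813)]
  = 21.7 / 1.2864 = 16.869 m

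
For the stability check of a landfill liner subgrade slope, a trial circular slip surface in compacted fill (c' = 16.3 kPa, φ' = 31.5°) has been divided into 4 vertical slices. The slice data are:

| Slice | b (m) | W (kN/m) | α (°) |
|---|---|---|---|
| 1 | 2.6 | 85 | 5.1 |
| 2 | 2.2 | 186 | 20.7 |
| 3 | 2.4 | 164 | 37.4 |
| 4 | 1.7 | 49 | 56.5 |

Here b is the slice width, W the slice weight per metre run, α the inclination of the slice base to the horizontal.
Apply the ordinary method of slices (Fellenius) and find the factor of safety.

Ordinary method of slices: FS = Σ[c'·Δl_i + (W_i cosα_i)·tanφ'] / Σ W_i sinα_i, with Δl_i = b_i / cosα_i.
Slice 1: Δl = 2.6/cos5.1° = 2.610 m; N'_1 = 85·cos5.1° = 84.7; c'Δl = 42.55; W sinα = 7.6
Slice 2: Δl = 2.2/cos20.7° = 2.352 m; N'_2 = 186·cos20.7° = 174.0; c'Δl = 38.33; W sinα = 65.7
Slice 3: Δl = 2.4/cos37.4° = 3.021 m; N'_3 = 164·cos37.4° = 130.3; c'Δl = 49.24; W sinα = 99.6
Slice 4: Δl = 1.7/cos56.5° = 3.080 m; N'_4 = 49·cos56.5° = 27.0; c'Δl = 50.21; W sinα = 40.9
Σc'Δl = 180.3 kN/m; ΣN' = 416.0 kN/m; ΣW sinα = 213.8 kN/m
Resisting = 180.3 + 416.0·tan31.5° = 180.3 + 254.9 = 435.2 kN/m
FS = 435.2 / 213.8 = 2.036

FS = 2.04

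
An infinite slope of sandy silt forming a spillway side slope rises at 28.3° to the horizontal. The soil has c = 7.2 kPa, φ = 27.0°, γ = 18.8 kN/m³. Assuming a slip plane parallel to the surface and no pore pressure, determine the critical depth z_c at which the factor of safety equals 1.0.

Setting FS = 1.00 in FS = [c + γz cos²β tanφ] / [γz sinβ cosβ] and solving for z:
z = c / [γ cosβ (FS·sinβ − cosβ·tanφ)]
  = 7.2 / [18.8·cos28.3°·(1.00·sin28.3° − cos28.3°·tan27.0°)]
  = 7.2 / [18.8·0.8805·(1.00·0.4741 − 0.8805·0.5095)]
  = 7.2 / 0.4215 = 17.083 m

z_c = 17.08 m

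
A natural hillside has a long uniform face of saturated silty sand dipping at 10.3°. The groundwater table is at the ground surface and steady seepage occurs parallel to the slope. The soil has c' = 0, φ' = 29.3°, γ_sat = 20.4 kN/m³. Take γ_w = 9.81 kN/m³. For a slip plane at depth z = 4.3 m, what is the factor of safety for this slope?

With seepage parallel to the slope and the water table at the surface, the effective normal stress on the slip plane uses the buoyant unit weight γ' = γ_sat − γ_w while the driving shear stress uses γ_sat:
FS = [c' + γ' z cos²β tanφ'] / [γ_sat z sinβ cosβ]
(For c' = 0 this reduces to FS = (γ'/γ_sat)·tanφ'/tanβ.)
γ' = 20.4 − 9.81 = 10.59 kN/m³
Numerator = 0.0 + 10.59·4.3·cos²10.3°·tan29.3° = 0.0 + 10.59·4.3·0.9680·0.5612 = 24.737 kPa
Denominator = 20.4·4.3·sin10.3°·cos10.3° = 20.4·4.3·0.1788·0.9839 = 15.432 kPa
FS = 24.737 / 15.432 = 1.603

FS = 1.60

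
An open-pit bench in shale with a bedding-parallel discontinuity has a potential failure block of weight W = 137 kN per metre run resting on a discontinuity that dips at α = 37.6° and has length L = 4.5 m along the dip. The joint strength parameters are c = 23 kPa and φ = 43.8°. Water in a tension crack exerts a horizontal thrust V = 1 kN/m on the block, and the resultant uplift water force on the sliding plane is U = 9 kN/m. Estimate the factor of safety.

FS = 2.35

Resolving the block weight along and normal to the plane and applying the Mohr–Coulomb strength on the joint:
N' = W cosα − U − V sinα = 137·cos37.6° − 9 − 1·sin37.6° = 98.9 kN/m
Driving force T = W sinα + V cosα = 137·sin37.6° + 1·cos37.6° = 84.4 kN/m
Resisting force R = c·L + N'·tanφ = 23·4.5 + 98.9·tan43.8° = 103.5 + 94.9 = 198.4 kN/m
FS = R / T = 198.4 / 84.4 = 2.351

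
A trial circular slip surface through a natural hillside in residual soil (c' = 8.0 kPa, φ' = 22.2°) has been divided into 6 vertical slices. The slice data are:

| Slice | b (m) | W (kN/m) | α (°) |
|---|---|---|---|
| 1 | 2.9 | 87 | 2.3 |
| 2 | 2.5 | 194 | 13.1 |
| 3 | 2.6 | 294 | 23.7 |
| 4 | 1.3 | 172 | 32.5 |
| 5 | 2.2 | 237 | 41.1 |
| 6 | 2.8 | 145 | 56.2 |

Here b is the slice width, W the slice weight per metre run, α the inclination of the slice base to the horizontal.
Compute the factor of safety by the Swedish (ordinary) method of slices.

FS = 0.99

Ordinary method of slices: FS = Σ[c'·Δl_i + (W_i cosα_i)·tanφ'] / Σ W_i sinα_i, with Δl_i = b_i / cosα_i.
Slice 1: Δl = 2.9/cos2.3° = 2.902 m; N'_1 = 87·cos2.3° = 86.9; c'Δl = 23.22; W sinα = 3.5
Slice 2: Δl = 2.5/cos13.1° = 2.567 m; N'_2 = 194·cos13.1° = 189.0; c'Δl = 20.53; W sinα = 44.0
Slice 3: Δl = 2.6/cos23.7° = 2.839 m; N'_3 = 294·cos23.7° = 269.2; c'Δl = 22.72; W sinα = 118.2
Slice 4: Δl = 1.3/cos32.5° = 1.541 m; N'_4 = 172·cos32.5° = 145.1; c'Δl = 12.33; W sinα = 92.4
Slice 5: Δl = 2.2/cos41.1° = 2.919 m; N'_5 = 237·cos41.1° = 178.6; c'Δl = 23.36; W sinα = 155.8
Slice 6: Δl = 2.8/cos56.2° = 5.033 m; N'_6 = 145·cos56.2° = 80.7; c'Δl = 40.27; W sinα = 120.5
Σc'Δl = 142.4 kN/m; ΣN' = 949.4 kN/m; ΣW sinα = 534.3 kN/m
Resisting = 142.4 + 949.4·tan22.2° = 142.4 + 387.4 = 529.9 kN/m
FS = 529.9 / 534.3 = 0.992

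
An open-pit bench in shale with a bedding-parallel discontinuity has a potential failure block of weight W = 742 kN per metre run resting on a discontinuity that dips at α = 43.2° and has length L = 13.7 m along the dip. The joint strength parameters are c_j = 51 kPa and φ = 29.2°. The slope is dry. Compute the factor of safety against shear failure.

Resolving the block weight along and normal to the plane and applying the Mohr–Coulomb strength on the joint:
N' = W cosα = 742·cos43.2° = 540.9 kN/m
Driving force T = W sinα = 742·sin43.2° = 507.9 kN/m
Resisting force R = c_j·L + N'·tanφ = 51·13.7 + 540.9·tan29.2° = 698.7 + 302.3 = 1001.0 kN/m
FS = R / T = 1001.0 / 507.9 = 1.971

FS = 1.97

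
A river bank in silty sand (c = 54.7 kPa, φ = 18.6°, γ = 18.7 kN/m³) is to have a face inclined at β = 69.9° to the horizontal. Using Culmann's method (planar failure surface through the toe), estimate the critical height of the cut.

H_c = 27.79 m

Culmann's analysis gives the critical failure plane at α_cr = (β + φ)/2 = (69.9 + 18.6)/2 = 44.2°, and the critical height
H_c = (4c/γ) · sinβ cosφ / [1 − cos(β − φ)]
    = (4·54.7/18.7) · sin69.9°·cos18.6° / [1 − cos(51.3°)]
    = 11.701 · 0.9391·0.9478 / [1 − 0.6252]
    = 11.701 · 0.8900 / 0.3748
    = 27.79 m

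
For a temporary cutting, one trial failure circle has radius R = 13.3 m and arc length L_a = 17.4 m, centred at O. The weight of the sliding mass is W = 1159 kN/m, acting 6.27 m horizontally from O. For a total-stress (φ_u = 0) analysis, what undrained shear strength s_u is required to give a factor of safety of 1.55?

s_u = 48.7 kPa

FS = s_u·L_a·R / (W·d), so s_u = FS·W·d / (L_a·R).
s_u = 1.55·1159·6.27 / (17.40·13.3) = 11263.7 / 231.42 = 48.67 kPa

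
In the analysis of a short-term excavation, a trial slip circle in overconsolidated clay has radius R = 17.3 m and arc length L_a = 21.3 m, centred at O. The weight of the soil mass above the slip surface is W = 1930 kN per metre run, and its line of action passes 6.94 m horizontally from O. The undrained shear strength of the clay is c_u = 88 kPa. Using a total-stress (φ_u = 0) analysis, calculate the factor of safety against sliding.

FS = 2.42

Taking moments about the centre O, the resisting moment is provided by the undrained shear strength acting along the arc:
M_R = c_u·L_a·R = 88·21.30·17.3 = 32427.1 kN·m/m
M_D = W·d = 1930·6.94 = 13394.2 kN·m/m
FS = M_R / M_D = 32427.1 / 13394.2 = 2.421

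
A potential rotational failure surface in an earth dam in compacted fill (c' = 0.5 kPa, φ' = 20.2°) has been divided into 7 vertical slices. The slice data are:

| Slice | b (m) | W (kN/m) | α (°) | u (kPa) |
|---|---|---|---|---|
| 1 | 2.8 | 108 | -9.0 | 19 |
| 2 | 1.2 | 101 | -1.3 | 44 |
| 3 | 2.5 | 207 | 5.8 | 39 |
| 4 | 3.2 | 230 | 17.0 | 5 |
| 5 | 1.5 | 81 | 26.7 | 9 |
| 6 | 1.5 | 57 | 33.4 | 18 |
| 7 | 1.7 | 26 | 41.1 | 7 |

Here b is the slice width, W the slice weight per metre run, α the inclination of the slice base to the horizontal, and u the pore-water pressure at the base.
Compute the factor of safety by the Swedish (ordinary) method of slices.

FS = 1.22

Ordinary method of slices: FS = Σ[c'·Δl_i + (W_i cosα_i − u_i·Δl_i)·tanφ'] / Σ W_i sinα_i, with Δl_i = b_i / cosα_i.
Slice 1: Δl = 2.8/cos(-9.0°) = 2.835 m; N'_1 = 108·cos(-9.0°) − 19·2.835 = 52.8; c'Δl = 1.42; W sinα = -16.9
Slice 2: Δl = 1.2/cos(-1.3°) = 1.200 m; N'_2 = 101·cos(-1.3°) − 44·1.200 = 48.2; c'Δl = 0.60; W sinα = -2.3
Slice 3: Δl = 2.5/cos5.8° = 2.513 m; N'_3 = 207·cos5.8° − 39·2.513 = 107.9; c'Δl = 1.26; W sinα = 20.9
Slice 4: Δl = 3.2/cos17.0° = 3.346 m; N'_4 = 230·cos17.0° − 5·3.346 = 203.2; c'Δl = 1.67; W sinα = 67.2
Slice 5: Δl = 1.5/cos26.7° = 1.679 m; N'_5 = 81·cos26.7° − 9·1.679 = 57.3; c'Δl = 0.84; W sinα = 36.4
Slice 6: Δl = 1.5/cos33.4° = 1.797 m; N'_6 = 57·cos33.4° − 18·1.797 = 15.2; c'Δl = 0.90; W sinα = 31.4
Slice 7: Δl = 1.7/cos41.1° = 2.256 m; N'_7 = 26·cos41.1° − 7·2.256 = 3.8; c'Δl = 1.13; W sinα = 17.1
Σc'Δl = 7.8 kN/m; ΣN' = 488.4 kN/m; ΣW sinα = 153.8 kN/m
Resisting = 7.8 + 488.4·tan20.2° = 7.8 + 179.7 = 187.5 kN/m
FS = 187.5 / 153.8 = 1.219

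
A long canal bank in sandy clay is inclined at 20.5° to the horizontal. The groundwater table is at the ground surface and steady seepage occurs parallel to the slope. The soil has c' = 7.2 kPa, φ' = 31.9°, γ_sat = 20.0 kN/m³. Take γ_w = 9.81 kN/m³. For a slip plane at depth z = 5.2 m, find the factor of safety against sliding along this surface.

With seepage parallel to the slope and the water table at the surface, the effective normal stress on the slip plane uses the buoyant unit weight γ' = γ_sat − γ_w while the driving shear stress uses γ_sat:
FS = [c' + γ' z cos²β tanφ'] / [γ_sat z sinβ cosβ]
γ' = 20.0 − 9.81 = 10.19 kN/m³
Numerator = 7.2 + 10.19·5.2·cos²20.5°·tan31.9° = 7.2 + 10.19·5.2·0.8774·0.6224 = 36.137 kPa
Denominator = 20.0·5.2·sin20.5°·cos20.5° = 20.0·5.2·0.3502·0.9367 = 34.115 kPa
FS = 36.137 / 34.115 = 1.059

FS = 1.06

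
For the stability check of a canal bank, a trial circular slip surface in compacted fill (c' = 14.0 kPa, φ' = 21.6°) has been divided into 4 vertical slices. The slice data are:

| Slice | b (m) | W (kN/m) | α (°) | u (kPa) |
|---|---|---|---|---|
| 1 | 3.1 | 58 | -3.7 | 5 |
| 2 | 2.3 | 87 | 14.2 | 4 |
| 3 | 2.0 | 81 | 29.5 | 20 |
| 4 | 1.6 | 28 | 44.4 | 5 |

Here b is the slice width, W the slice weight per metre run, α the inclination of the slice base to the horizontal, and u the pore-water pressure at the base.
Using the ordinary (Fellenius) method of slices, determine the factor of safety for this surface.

FS = 2.59

Ordinary method of slices: FS = Σ[c'·Δl_i + (W_i cosα_i − u_i·Δl_i)·tanφ'] / Σ W_i sinα_i, with Δl_i = b_i / cosα_i.
Slice 1: Δl = 3.1/cos(-3.7°) = 3.106 m; N'_1 = 58·cos(-3.7°) − 5·3.106 = 42.3; c'Δl = 43.49; W sinα = -3.7
Slice 2: Δl = 2.3/cos14.2° = 2.372 m; N'_2 = 87·cos14.2° − 4·2.372 = 74.9; c'Δl = 33.21; W sinα = 21.3
Slice 3: Δl = 2.0/cos29.5° = 2.298 m; N'_3 = 81·cos29.5° − 20·2.298 = 24.5; c'Δl = 32.17; W sinα = 39.9
Slice 4: Δl = 1.6/cos44.4° = 2.239 m; N'_4 = 28·cos44.4° − 5·2.239 = 8.8; c'Δl = 31.35; W sinα = 19.6
Σc'Δl = 140.2 kN/m; ΣN' = 150.5 kN/m; ΣW sinα = 77.1 kN/m
Resisting = 140.2 + 150.5·tan21.6° = 140.2 + 59.6 = 199.8 kN/m
FS = 199.8 / 77.1 = 2.593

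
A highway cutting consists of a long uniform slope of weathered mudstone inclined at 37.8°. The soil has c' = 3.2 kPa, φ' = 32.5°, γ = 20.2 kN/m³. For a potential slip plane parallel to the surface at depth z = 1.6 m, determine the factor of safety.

For an infinite slope with a slip plane parallel to the surface (no pore pressure): FS = [c' + γz cos²β tanφ'] / [γz sinβ cosβ].
γz = 20.2·1.6 = 32.32 kN/m²
Numerator = 3.2 + 32.32·cos²37.8°·tan32.5° = 3.2 + 32.32·0.6243·0.6371 = 16.055 kPa
Denominator = 32.32·sin37.8°·cos37.8° = 32.32·0.6129·0.7902 = 15.652 kPa
FS = 16.055 / 15.652 = 1.026

FS = 1.03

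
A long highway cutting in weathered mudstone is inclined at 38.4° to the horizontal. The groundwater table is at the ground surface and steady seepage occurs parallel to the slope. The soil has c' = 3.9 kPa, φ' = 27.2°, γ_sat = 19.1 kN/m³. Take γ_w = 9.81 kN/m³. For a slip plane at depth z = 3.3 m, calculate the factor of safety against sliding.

FS = 0.44

With seepage parallel to the slope and the water table at the surface, the effective normal stress on the slip plane uses the buoyant unit weight γ' = γ_sat − γ_w while the driving shear stress uses γ_sat:
FS = [c' + γ' z cos²β tanφ'] / [γ_sat z sinβ cosβ]
γ' = 19.1 − 9.81 = 9.29 kN/m³
Numerator = 3.9 + 9.29·3.3·cos²38.4°·tan27.2° = 3.9 + 9.29·3.3·0.6142·0.5139 = 13.577 kPa
Denominator = 19.1·3.3·sin38.4°·cos38.4° = 19.1·3.3·0.6211·0.7837 = 30.682 kPa
FS = 13.577 / 30.682 = 0.442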